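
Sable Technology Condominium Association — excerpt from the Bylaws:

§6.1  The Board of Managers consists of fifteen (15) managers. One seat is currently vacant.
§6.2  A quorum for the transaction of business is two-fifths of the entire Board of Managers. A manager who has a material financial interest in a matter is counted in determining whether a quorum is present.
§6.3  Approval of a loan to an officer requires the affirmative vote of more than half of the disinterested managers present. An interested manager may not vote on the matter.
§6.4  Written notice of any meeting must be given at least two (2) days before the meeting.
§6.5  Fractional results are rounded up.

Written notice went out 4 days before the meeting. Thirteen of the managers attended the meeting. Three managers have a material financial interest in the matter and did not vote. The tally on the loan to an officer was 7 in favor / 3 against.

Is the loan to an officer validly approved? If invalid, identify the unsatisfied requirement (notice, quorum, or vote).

Valid — all requirements satisfied.

Notice: 4 days given; 2 required (4 ≥ 2). Satisfied.
Quorum: 13 present (interested managers count toward quorum); quorum is 6. Satisfied.
Vote: the loan to an officer requires a majority of the disinterested managers present (13 − 3 = 10). A majority of 10 is 6, so 6 affirmative votes are needed; 7 voted in favor. Satisfied.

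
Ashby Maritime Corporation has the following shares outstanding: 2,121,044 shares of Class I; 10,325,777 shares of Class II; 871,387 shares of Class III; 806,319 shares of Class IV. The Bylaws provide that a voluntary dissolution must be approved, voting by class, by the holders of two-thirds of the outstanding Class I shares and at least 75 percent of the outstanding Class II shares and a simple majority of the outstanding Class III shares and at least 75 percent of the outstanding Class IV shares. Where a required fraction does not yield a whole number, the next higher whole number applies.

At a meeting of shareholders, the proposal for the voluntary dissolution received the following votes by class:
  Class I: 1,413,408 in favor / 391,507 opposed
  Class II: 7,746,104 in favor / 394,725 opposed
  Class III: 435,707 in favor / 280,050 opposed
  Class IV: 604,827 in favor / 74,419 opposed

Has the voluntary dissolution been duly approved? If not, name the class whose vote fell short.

Class I: 2/3 of 2121044 = 1414029.33, rounded up to 1414030; 1,414,030 required, 1,413,408 in favor — not approved.
Class II: 3/4 of 10325777 = 7744332.75, rounded up to 7744333; 7,744,333 required, 7,746,104 in favor — approved.
Class III: a majority of 871387 is 435694; 435,694 required, 435,707 in favor — approved.
Class IV: 3/4 of 806319 = 604739.25, rounded up to 604740; 604,740 required, 604,827 in favor — approved.

Not approved — the Class I shares did not give the required vote.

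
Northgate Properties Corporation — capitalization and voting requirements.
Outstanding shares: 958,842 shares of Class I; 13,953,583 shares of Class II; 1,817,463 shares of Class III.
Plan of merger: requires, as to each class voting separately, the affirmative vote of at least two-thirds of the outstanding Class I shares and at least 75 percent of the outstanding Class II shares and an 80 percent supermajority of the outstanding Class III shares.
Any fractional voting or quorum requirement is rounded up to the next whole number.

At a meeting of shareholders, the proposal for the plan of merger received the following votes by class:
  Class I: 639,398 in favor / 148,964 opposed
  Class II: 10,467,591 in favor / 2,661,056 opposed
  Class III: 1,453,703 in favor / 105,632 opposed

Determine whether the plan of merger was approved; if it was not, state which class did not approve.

Not approved — the Class III shares did not give the required vote.

Class I: 2/3 of 958842 = 639228; 639,228 required, 639,398 in favor — approved.
Class II: 3/4 of 13953583 = 10465187.25, rounded up to 10465188; 10,465,188 required, 10,467,591 in favor — approved.
Class III: 4/5 of 1817463 = 1453970.40, rounded up to 1453971; 1,453,971 required, 1,453,703 in favor — not approved.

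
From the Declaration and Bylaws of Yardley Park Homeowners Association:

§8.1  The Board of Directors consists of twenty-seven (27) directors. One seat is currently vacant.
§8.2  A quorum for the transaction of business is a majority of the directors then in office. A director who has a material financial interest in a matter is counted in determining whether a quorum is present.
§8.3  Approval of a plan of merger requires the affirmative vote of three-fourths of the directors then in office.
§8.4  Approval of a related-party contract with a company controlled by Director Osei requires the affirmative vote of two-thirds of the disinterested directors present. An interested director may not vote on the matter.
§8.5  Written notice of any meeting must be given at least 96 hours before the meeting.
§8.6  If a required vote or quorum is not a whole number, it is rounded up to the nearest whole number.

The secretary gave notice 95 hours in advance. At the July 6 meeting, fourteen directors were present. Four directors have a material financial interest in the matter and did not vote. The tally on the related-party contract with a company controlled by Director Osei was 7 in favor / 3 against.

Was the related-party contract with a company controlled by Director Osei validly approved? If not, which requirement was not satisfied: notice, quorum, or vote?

Notice: 95 hours given; 96 required (95 < 96). Not satisfied.
Quorum: 14 present (interested directors count toward quorum); quorum is 14. Satisfied.
Vote: the related-party contract with a company controlled by Director Osei requires two-thirds of the disinterested directors present (14 − 4 = 10). 2/3 of 10 = 6.67, rounded up to 7, so 7 affirmative votes are needed; 7 voted in favor. Satisfied.

Invalid — notice requirement not satisfied.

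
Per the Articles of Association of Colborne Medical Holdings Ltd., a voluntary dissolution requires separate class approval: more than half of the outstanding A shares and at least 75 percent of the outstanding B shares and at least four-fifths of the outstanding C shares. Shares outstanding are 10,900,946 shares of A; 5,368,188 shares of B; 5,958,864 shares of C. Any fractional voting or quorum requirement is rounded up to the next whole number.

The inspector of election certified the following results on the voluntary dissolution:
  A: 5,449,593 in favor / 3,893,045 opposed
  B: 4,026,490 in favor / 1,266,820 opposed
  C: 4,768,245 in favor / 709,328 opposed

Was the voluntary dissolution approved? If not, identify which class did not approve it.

A: a majority of 10900946 is 5450474; 5,450,474 required, 5,449,593 in favor — not approved.
B: 3/4 of 5368188 = 4026141; 4,026,141 required, 4,026,490 in favor — approved.
C: 4/5 of 5958864 = 4767091.20, rounded up to 4767092; 4,767,092 required, 4,768,245 in favor — approved.

Not approved — the A shares did not give the required vote.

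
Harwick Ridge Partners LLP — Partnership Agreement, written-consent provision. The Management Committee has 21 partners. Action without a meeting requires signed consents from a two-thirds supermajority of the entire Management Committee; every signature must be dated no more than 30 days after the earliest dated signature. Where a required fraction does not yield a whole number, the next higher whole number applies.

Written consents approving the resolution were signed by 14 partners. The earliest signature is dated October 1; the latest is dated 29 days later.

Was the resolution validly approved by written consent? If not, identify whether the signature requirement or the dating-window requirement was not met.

Effective — both the signature and dating-window requirements are satisfied.

Signatures required: a two-thirds supermajority of 21 — 2/3 of 21 = 14, so 14 needed; 14 signed. Sufficient.
Dating window: the latest signature is 29 days after the earliest; the limit is 30 days. Within the window.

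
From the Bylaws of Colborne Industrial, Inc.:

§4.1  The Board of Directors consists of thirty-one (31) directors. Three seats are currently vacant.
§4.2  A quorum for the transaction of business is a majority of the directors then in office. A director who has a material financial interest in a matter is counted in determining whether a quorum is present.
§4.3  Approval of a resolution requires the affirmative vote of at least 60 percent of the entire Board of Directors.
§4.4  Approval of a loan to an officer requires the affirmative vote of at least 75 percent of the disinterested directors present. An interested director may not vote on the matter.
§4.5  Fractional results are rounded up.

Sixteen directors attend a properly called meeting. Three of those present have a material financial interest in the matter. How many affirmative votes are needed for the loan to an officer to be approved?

10

The loan to an officer requires three-fourths of the disinterested directors present (16 − 3 = 13).
3/4 of 13 = 9.75, rounded up to 10.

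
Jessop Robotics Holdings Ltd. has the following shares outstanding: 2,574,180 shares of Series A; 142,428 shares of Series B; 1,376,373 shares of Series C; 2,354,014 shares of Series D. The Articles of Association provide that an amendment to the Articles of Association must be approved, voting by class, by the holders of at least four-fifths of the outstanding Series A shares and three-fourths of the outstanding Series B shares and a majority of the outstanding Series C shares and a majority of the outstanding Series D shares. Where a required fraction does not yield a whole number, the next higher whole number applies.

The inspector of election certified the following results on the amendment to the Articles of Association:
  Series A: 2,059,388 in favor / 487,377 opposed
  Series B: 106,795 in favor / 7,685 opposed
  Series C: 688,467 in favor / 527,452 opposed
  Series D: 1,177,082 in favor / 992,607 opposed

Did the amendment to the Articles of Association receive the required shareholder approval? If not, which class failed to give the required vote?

Series A: 4/5 of 2574180 = 2059344; 2,059,344 required, 2,059,388 in favor — approved.
Series B: 3/4 of 142428 = 106821; 106,821 required, 106,795 in favor — not approved.
Series C: a majority of 1376373 is 688187; 688,187 required, 688,467 in favor — approved.
Series D: a majority of 2354014 is 1177008; 1,177,008 required, 1,177,082 in favor — approved.

Not approved — the Series B shares did not give the required vote.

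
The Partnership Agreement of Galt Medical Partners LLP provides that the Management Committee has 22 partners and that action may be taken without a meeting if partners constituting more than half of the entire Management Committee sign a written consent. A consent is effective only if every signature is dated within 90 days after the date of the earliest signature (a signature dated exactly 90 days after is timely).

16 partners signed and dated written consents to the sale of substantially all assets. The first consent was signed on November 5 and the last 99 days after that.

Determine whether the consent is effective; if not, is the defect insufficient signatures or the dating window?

Not effective — dating-window requirement not satisfied.

Signatures required: more than half of 22 — a majority of 22 is 12, so 12 needed; 16 signed. Sufficient.
Dating window: the latest signature is 99 days after the earliest; the limit is 90 days. Outside the window.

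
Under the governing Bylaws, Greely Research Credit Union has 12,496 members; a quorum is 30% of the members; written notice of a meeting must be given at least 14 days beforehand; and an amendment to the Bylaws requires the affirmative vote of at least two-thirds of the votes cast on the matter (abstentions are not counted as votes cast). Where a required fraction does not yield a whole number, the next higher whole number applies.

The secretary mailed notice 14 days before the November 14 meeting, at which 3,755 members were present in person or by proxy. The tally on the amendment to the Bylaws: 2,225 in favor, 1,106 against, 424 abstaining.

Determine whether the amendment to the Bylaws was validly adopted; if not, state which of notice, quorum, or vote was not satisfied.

Notice: 14 days given; 14 required. Satisfied.
Quorum: 30% of 12,496 = 3,748.80, rounded up to 3,749; 3,755 present. Satisfied.
Vote: requires two-thirds of the votes cast (3,755 − 424 abstaining = 3,331); 2/3 of 3331 = 2220.67, rounded up to 2221, so 2,221 needed; 2,225 in favor. Satisfied.

Valid — all requirements satisfied.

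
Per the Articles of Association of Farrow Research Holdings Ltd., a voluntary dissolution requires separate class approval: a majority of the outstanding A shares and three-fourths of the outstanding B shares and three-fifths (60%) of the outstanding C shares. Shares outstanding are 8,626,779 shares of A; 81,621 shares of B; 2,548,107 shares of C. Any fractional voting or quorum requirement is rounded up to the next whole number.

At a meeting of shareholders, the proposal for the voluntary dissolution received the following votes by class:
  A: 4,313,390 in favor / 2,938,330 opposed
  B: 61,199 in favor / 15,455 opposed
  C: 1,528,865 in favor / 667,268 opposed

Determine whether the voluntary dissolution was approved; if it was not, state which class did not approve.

A: a majority of 8626779 is 4313390; 4,313,390 required, 4,313,390 in favor — approved.
B: 3/4 of 81621 = 61215.75, rounded up to 61216; 61,216 required, 61,199 in favor — not approved.
C: 3/5 of 2548107 = 1528864.20, rounded up to 1528865; 1,528,865 required, 1,528,865 in favor — approved.

Not approved — the B shares did not give the required vote.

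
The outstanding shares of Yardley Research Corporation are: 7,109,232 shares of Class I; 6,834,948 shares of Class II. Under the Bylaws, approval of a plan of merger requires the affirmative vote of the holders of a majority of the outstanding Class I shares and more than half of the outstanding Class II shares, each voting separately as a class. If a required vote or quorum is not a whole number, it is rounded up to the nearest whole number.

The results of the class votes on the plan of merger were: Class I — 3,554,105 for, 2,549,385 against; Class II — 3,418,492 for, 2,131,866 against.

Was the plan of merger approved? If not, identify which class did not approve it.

Class I: a majority of 7109232 is 3554617; 3,554,617 required, 3,554,105 in favor — not approved.
Class II: a majority of 6834948 is 3417475; 3,417,475 required, 3,418,492 in favor — approved.

Not approved — the Class I shares did not give the required vote.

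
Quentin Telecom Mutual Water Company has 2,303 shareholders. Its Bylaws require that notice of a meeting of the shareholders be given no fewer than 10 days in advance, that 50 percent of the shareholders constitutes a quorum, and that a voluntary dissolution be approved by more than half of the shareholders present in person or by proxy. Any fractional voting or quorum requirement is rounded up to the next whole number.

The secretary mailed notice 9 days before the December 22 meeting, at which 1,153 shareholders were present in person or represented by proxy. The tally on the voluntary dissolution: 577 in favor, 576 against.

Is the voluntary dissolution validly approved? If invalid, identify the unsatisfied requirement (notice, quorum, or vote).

Notice: 9 days given; 10 required. Not satisfied.
Quorum: 50% of 2,303 = 1,151.50, rounded up to 1,152; 1,153 present. Satisfied.
Vote: requires a majority of those present (1,153); a majority of 1153 is 577, so 577 needed; 577 in favor. Satisfied.

Invalid — notice requirement not satisfied.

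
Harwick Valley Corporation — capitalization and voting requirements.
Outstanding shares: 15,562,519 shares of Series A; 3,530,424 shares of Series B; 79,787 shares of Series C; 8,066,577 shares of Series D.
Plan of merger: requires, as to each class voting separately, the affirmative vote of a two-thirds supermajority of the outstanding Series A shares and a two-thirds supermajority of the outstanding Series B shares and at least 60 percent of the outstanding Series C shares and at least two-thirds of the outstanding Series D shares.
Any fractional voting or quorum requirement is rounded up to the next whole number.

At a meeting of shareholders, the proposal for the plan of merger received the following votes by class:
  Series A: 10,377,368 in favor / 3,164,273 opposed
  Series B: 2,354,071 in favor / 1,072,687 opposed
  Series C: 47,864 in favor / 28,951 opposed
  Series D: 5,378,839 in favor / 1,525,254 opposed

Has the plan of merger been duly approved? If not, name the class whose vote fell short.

Not approved — the Series C shares did not give the required vote.

Series A: 2/3 of 15562519 = 10375012.67, rounded up to 10375013; 10,375,013 required, 10,377,368 in favor — approved.
Series B: 2/3 of 3530424 = 2353616; 2,353,616 required, 2,354,071 in favor — approved.
Series C: 3/5 of 79787 = 47872.20, rounded up to 47873; 47,873 required, 47,864 in favor — not approved.
Series D: 2/3 of 8066577 = 5377718; 5,377,718 required, 5,378,839 in favor — approved.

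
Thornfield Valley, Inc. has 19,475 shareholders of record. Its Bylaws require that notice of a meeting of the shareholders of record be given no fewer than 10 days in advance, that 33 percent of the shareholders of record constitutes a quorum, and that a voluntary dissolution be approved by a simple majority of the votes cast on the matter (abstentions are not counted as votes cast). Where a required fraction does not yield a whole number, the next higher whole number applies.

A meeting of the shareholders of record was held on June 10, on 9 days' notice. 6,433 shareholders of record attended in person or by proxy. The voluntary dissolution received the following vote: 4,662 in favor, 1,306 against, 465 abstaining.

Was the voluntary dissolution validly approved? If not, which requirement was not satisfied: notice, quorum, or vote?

Invalid — notice requirement not satisfied.

Notice: 9 days given; 10 required. Not satisfied.
Quorum: 33% of 19,475 = 6,426.75, rounded up to 6,427; 6,433 present. Satisfied.
Vote: requires a majority of the votes cast (6,433 − 465 abstaining = 5,968); a majority of 5968 is 2985, so 2,985 needed; 4,662 in favor. Satisfied.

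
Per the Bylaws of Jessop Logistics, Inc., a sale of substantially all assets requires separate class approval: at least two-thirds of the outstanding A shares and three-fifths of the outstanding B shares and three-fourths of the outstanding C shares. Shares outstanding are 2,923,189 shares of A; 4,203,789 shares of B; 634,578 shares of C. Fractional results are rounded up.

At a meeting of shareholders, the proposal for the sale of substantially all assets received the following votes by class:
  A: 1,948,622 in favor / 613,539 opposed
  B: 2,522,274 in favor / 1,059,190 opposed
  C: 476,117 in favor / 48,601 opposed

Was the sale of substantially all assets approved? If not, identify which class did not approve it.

A: 2/3 of 2923189 = 1948792.67, rounded up to 1948793; 1,948,793 required, 1,948,622 in favor — not approved.
B: 3/5 of 4203789 = 2522273.40, rounded up to 2522274; 2,522,274 required, 2,522,274 in favor — approved.
C: 3/4 of 634578 = 475933.50, rounded up to 475934; 475,934 required, 476,117 in favor — approved.

Not approved — the A shares did not give the required vote.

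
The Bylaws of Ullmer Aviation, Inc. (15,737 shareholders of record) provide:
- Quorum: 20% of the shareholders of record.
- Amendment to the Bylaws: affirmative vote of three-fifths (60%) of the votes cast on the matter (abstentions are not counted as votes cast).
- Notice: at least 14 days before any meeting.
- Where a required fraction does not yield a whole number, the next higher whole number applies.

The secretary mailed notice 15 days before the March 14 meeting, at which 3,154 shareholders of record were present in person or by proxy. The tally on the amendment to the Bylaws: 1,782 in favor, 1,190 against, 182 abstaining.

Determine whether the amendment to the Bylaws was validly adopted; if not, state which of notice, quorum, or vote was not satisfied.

Notice: 15 days given; 14 required. Satisfied.
Quorum: 20% of 15,737 = 3,147.40, rounded up to 3,148; 3,154 present. Satisfied.
Vote: requires three-fifths of the votes cast (3,154 − 182 abstaining = 2,972); 3/5 of 2972 = 1783.20, rounded up to 1784, so 1,784 needed; 1,782 in favor. Not satisfied.

Invalid — vote requirement not satisfied.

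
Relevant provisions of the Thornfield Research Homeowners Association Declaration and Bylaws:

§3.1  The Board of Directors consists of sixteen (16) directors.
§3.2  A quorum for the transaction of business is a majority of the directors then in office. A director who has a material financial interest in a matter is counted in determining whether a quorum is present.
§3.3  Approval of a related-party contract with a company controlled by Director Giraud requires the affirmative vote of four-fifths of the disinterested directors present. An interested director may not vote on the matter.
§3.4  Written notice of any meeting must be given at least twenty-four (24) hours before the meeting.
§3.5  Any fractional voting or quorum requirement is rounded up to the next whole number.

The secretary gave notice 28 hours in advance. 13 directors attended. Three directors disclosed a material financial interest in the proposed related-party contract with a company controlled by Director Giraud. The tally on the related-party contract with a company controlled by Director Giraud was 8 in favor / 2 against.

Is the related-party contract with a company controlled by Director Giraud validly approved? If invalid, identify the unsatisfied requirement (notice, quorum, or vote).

Notice: 28 hours given; 24 required (28 ≥ 24). Satisfied.
Quorum: 13 present (interested directors count toward quorum); quorum is 9. Satisfied.
Vote: the related-party contract with a company controlled by Director Giraud requires four-fifths of the disinterested directors present (13 − 3 = 10). 4/5 of 10 = 8, so 8 affirmative votes are needed; 8 voted in favor. Satisfied.

Valid — all requirements satisfied.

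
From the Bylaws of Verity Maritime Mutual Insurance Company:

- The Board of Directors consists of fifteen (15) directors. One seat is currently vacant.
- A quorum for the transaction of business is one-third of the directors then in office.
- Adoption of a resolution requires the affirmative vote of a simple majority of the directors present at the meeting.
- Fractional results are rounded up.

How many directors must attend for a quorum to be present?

5

1/3 of 14 = 4.67, rounded up to 5.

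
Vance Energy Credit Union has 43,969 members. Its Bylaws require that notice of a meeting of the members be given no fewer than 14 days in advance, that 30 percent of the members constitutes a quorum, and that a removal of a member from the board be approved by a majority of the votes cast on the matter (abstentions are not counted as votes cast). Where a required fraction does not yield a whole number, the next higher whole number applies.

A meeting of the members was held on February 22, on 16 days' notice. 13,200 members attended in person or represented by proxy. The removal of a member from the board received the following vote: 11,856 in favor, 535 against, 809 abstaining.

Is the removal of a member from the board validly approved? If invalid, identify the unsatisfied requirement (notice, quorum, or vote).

Notice: 16 days given; 14 required. Satisfied.
Quorum: 30% of 43,969 = 13,190.70, rounded up to 13,191; 13,200 present. Satisfied.
Vote: requires a majority of the votes cast (13,200 − 809 abstaining = 12,391); a majority of 12391 is 6196, so 6,196 needed; 11,856 in favor. Satisfied.

Valid — all requirements satisfied.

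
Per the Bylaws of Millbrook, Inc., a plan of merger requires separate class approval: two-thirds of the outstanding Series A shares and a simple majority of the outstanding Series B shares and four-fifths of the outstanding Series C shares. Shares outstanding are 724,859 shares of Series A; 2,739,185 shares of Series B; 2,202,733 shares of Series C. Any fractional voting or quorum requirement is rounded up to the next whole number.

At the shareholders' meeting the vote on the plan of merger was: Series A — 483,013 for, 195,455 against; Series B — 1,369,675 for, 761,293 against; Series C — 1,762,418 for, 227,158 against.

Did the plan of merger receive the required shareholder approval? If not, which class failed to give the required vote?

Not approved — the Series A shares did not give the required vote.

Series A: 2/3 of 724859 = 483239.33, rounded up to 483240; 483,240 required, 483,013 in favor — not approved.
Series B: a majority of 2739185 is 1369593; 1,369,593 required, 1,369,675 in favor — approved.
Series C: 4/5 of 2202733 = 1762186.40, rounded up to 1762187; 1,762,187 required, 1,762,418 in favor — approved.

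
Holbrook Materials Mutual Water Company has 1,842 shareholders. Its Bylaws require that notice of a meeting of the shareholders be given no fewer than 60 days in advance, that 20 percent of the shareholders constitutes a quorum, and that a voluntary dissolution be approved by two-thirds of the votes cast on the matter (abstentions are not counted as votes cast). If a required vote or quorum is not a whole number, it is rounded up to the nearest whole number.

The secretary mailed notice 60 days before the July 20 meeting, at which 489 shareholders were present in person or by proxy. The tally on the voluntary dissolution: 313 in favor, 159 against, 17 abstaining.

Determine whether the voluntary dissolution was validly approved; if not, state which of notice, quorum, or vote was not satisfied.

Notice: 60 days given; 60 required. Satisfied.
Quorum: 20% of 1,842 = 368.40, rounded up to 369; 489 present. Satisfied.
Vote: requires two-thirds of the votes cast (489 − 17 abstaining = 472); 2/3 of 472 = 314.67, rounded up to 315, so 315 needed; 313 in favor. Not satisfied.

Invalid — vote requirement not satisfied.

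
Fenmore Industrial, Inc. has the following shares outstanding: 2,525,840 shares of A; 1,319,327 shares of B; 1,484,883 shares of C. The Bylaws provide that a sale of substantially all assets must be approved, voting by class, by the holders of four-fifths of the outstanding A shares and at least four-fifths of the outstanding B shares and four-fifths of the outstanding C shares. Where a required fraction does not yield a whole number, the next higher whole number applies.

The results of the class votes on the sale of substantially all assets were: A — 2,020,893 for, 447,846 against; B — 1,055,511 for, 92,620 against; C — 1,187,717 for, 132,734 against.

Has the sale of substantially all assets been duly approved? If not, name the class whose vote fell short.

A: 4/5 of 2525840 = 2020672; 2,020,672 required, 2,020,893 in favor — approved.
B: 4/5 of 1319327 = 1055461.60, rounded up to 1055462; 1,055,462 required, 1,055,511 in favor — approved.
C: 4/5 of 1484883 = 1187906.40, rounded up to 1187907; 1,187,907 required, 1,187,717 in favor — not approved.

Not approved — the C shares did not give the required vote.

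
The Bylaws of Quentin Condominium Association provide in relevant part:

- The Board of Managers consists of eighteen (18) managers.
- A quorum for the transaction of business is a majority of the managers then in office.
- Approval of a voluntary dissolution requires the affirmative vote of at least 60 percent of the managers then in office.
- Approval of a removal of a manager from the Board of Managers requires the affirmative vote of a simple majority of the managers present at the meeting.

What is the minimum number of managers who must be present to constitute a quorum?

10

A majority of 18 is 10.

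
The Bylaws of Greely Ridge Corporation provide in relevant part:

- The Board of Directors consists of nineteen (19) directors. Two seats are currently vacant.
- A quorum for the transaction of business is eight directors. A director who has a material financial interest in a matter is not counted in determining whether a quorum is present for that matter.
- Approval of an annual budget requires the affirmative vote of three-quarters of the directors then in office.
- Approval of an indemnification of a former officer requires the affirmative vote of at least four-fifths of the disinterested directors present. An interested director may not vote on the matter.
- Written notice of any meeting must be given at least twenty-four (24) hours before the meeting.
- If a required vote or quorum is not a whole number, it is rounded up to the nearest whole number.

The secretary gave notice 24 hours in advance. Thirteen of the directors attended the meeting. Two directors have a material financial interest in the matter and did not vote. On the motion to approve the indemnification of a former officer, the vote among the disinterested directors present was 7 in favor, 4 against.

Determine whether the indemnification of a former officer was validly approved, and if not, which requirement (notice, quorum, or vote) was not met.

Notice: 24 hours given; 24 required (24 ≥ 24). Satisfied.
Quorum: 13 present, but the 2 interested directors do not count, leaving 11. Quorum is 8. Satisfied.
Vote: the indemnification of a former officer requires four-fifths of the disinterested directors present (13 − 2 = 11). 4/5 of 11 = 8.80, rounded up to 9, so 9 affirmative votes are needed; 7 voted in favor. Not satisfied.

Invalid — vote requirement not satisfied.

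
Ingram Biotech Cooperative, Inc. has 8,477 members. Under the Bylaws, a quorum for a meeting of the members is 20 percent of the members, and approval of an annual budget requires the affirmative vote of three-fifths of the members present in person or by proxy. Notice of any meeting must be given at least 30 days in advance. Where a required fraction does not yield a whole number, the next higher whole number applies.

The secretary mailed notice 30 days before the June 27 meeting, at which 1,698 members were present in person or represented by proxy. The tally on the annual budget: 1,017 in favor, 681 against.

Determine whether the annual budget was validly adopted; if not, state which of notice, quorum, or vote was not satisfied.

Notice: 30 days given; 30 required. Satisfied.
Quorum: 20% of 8,477 = 1,695.40, rounded up to 1,696; 1,698 present. Satisfied.
Vote: requires three-fifths of those present (1,698); 3/5 of 1698 = 1018.80, rounded up to 1019, so 1,019 needed; 1,017 in favor. Not satisfied.

Invalid — vote requirement not satisfied.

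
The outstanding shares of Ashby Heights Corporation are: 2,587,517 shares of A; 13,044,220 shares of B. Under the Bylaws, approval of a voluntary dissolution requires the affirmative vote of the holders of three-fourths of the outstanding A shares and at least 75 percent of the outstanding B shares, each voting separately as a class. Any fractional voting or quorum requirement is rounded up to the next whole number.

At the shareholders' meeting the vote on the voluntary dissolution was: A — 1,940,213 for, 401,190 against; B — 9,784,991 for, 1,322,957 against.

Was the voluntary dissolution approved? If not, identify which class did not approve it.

A: 3/4 of 2587517 = 1940637.75, rounded up to 1940638; 1,940,638 required, 1,940,213 in favor — not approved.
B: 3/4 of 13044220 = 9783165; 9,783,165 required, 9,784,991 in favor — approved.

Not approved — the A shares did not give the required vote.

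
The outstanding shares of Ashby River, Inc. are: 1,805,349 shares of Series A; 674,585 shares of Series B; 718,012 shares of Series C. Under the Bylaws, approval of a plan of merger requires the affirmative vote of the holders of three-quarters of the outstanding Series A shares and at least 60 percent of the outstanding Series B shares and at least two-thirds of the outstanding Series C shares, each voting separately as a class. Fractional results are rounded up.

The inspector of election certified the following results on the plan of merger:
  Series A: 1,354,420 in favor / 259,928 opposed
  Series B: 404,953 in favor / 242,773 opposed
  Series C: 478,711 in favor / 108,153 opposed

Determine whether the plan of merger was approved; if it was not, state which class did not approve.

Series A: 3/4 of 1805349 = 1354011.75, rounded up to 1354012; 1,354,012 required, 1,354,420 in favor — approved.
Series B: 3/5 of 674585 = 404751; 404,751 required, 404,953 in favor — approved.
Series C: 2/3 of 718012 = 478674.67, rounded up to 478675; 478,675 required, 478,711 in favor — approved.

Approved — every class gave the required vote.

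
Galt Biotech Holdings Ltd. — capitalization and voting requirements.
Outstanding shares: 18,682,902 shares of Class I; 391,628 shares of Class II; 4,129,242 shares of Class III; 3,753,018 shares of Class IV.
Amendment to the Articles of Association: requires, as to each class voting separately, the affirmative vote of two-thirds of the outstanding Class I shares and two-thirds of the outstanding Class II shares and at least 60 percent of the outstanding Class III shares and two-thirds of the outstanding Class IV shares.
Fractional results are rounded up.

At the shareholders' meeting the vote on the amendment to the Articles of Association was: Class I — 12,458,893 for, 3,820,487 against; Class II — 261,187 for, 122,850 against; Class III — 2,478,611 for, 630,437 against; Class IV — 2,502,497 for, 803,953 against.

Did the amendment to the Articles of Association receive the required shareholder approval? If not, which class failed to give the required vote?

Approved — every class gave the required vote.

Class I: 2/3 of 18682902 = 12455268; 12,455,268 required, 12,458,893 in favor — approved.
Class II: 2/3 of 391628 = 261085.33, rounded up to 261086; 261,086 required, 261,187 in favor — approved.
Class III: 3/5 of 4129242 = 2477545.20, rounded up to 2477546; 2,477,546 required, 2,478,611 in favor — approved.
Class IV: 2/3 of 3753018 = 2502012; 2,502,012 required, 2,502,497 in favor — approved.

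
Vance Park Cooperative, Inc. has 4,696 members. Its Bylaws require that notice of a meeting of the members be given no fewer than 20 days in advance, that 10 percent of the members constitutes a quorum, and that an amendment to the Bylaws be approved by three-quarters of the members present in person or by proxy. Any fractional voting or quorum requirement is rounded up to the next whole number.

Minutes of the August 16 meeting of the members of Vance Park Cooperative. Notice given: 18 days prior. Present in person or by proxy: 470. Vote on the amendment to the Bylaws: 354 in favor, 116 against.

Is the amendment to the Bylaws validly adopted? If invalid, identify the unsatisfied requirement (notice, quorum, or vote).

Notice: 18 days given; 20 required. Not satisfied.
Quorum: 10% of 4,696 = 469.60, rounded up to 470; 470 present. Satisfied.
Vote: requires three-fourths of those present (470); 3/4 of 470 = 352.50, rounded up to 353, so 353 needed; 354 in favor. Satisfied.

Invalid — notice requirement not satisfied.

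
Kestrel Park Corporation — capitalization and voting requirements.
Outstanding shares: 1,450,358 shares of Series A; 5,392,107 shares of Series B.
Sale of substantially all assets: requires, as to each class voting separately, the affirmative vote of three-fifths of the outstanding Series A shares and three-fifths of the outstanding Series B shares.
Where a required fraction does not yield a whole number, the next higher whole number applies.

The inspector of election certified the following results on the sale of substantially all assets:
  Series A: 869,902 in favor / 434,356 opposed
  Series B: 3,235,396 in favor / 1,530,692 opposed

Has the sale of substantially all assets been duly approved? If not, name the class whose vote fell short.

Series A: 3/5 of 1450358 = 870214.80, rounded up to 870215; 870,215 required, 869,902 in favor — not approved.
Series B: 3/5 of 5392107 = 3235264.20, rounded up to 3235265; 3,235,265 required, 3,235,396 in favor — approved.

Not approved — the Series A shares did not give the required vote.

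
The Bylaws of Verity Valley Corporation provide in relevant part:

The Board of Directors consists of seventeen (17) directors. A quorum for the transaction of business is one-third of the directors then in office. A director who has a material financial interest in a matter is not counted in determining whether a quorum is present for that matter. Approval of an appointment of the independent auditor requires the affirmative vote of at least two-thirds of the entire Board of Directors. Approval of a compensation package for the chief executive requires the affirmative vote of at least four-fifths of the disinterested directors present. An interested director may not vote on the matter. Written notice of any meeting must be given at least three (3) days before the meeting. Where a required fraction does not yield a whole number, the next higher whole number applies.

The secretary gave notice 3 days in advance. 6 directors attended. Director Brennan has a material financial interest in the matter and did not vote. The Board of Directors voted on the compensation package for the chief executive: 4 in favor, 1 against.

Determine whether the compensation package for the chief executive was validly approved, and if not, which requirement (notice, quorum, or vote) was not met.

Notice: 3 days given; 3 required (3 ≥ 3). Satisfied.
Quorum: 6 present, but the 1 interested director does not count, leaving 5. Quorum is 6. Not satisfied.
Vote: the compensation package for the chief executive requires four-fifths of the disinterested directors present (6 − 1 = 5). 4/5 of 5 = 4, so 4 affirmative votes are needed; 4 voted in favor. Satisfied. (Moot — without a quorum no business can be validly transacted.)

Invalid — quorum requirement not satisfied.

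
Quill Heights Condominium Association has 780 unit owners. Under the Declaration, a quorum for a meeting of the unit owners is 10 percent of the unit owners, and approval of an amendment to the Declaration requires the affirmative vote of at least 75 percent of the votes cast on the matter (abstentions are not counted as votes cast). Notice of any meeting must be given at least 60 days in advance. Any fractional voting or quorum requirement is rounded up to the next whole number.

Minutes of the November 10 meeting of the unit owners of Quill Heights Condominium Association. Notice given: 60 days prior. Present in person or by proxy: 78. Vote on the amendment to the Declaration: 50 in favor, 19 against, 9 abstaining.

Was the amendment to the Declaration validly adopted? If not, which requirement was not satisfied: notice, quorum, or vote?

Notice: 60 days given; 60 required. Satisfied.
Quorum: 10% of 780 = 78; 78 present. Satisfied.
Vote: requires three-fourths of the votes cast (78 − 9 abstaining = 69); 3/4 of 69 = 51.75, rounded up to 52, so 52 needed; 50 in favor. Not satisfied.

Invalid — vote requirement not satisfied.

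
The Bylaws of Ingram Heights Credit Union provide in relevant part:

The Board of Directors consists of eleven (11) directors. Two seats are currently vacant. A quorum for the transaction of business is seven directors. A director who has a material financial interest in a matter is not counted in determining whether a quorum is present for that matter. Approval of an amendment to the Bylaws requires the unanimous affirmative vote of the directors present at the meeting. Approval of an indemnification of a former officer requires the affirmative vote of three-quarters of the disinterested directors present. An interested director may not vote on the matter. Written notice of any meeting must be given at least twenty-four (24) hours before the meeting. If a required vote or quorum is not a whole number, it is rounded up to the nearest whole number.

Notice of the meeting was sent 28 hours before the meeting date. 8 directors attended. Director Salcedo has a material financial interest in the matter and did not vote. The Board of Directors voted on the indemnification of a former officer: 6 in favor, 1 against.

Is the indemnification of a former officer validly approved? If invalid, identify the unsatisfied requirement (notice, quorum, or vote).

Valid — all requirements satisfied.

Notice: 28 hours given; 24 required (28 ≥ 24). Satisfied.
Quorum: 8 present, but the 1 interested director does not count, leaving 7. Quorum is 7. Satisfied.
Vote: the indemnification of a former officer requires three-fourths of the disinterested directors present (8 − 1 = 7). 3/4 of 7 = 5.25, rounded up to 6, so 6 affirmative votes are needed; 6 voted in favor. Satisfied.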